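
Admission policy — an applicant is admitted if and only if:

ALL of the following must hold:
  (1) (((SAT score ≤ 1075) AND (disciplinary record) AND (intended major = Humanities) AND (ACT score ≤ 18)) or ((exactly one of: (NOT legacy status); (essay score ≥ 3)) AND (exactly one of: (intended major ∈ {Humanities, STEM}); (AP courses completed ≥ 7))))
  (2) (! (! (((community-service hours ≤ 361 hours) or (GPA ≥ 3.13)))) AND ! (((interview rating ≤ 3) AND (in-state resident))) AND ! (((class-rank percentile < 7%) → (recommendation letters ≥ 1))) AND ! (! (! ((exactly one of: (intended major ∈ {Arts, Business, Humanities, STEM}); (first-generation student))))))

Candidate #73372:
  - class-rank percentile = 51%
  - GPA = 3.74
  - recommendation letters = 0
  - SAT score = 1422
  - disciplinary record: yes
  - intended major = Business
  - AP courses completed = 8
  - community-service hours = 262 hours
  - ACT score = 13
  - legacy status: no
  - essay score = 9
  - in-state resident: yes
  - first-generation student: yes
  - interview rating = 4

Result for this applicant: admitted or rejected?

Rejected

Atomic conditions:
  SAT score ≤ 1075: 1422 ≤ 1075 is false
  disciplinary record: yes → true
  intended major = Humanities: Business == Humanities is false
  ACT score ≤ 18: 13 ≤ 18 is true
  NOT legacy status: no → true
  essay score ≥ 3: 9 ≥ 3 is true
  intended major ∈ {Humanities, STEM}: Business is not in the set → false
  AP courses completed ≥ 7: 8 ≥ 7 is true
  community-service hours ≤ 361 hours: 262 ≤ 361 is true
  GPA ≥ 3.13: 3.74 ≥ 3.13 is true
  interview rating ≤ 3: 4 ≤ 3 is false
  in-state resident: yes → true
  class-rank percentile < 7%: 51 < 7 is false
  recommendation letters ≥ 1: 0 ≥ 1 is false
  intended major ∈ {Arts, Business, Humanities, STEM}: Business is in the set → true
  first-generation student: yes → true
Combine:
[1.1] false AND true AND false AND true = false
[1.2.1] exactly-one(true, true) = false
[1.2.2] exactly-one(false, true) = true
[1.2] false AND true = false
[1] false OR false = false
[2.1.1.1] true OR true = true
[2.1.1] NOT true = false
[2.1] NOT false = true
[2.2.1] false AND true = false
[2.2] NOT false = true
[2.3.1] false → false (antecedent false ⇒ implication holds) = true
[2.3] NOT true = false
[2.4.1.1.1] exactly-one(true, true) = false
[2.4.1.1] NOT false = true
[2.4.1] NOT true = false
[2.4] NOT false = true
[2] true AND true AND false AND true = false
[root] false AND false = false
Overall: false → rejected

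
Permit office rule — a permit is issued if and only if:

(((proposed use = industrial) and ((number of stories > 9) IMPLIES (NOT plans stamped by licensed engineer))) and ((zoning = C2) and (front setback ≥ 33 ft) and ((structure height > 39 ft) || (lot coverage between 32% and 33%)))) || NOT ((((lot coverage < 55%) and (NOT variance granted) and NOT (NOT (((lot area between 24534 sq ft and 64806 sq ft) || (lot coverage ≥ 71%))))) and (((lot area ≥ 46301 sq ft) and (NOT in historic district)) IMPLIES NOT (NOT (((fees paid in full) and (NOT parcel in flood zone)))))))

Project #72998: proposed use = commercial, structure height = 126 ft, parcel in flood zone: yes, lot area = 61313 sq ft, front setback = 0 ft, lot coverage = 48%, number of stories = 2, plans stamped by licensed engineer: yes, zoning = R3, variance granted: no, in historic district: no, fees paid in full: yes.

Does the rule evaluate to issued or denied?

Atomic conditions:
  proposed use = industrial: commercial == industrial is false
  number of stories > 9: 2 > 9 is false
  NOT plans stamped by licensed engineer: yes → false
  zoning = C2: R3 == C2 is false
  front setback ≥ 33 ft: 0 ≥ 33 is false
  structure height > 39 ft: 126 > 39 is true
  lot coverage between 32% and 33%: 48 in [32, 33] is false
  lot coverage < 55%: 48 < 55 is true
  NOT variance granted: no → true
  lot area between 24534 sq ft and 64806 sq ft: 61313 in [24534, 64806] is true
  lot coverage ≥ 71%: 48 ≥ 71 is false
  lot area ≥ 46301 sq ft: 61313 ≥ 46301 is true
  NOT in historic district: no → true
  fees paid in full: yes → true
  NOT parcel in flood zone: yes → false
Combine:
[1.1.2] false → false (antecedent false ⇒ implication holds) = true
[1.1] false AND true = false
[1.2.3] true OR false = true
[1.2] false AND false AND true = false
[1] false AND false = false
[2.1.1.3.1.1] true OR false = true
[2.1.1.3.1] NOT true = false
[2.1.1.3] NOT false = true
[2.1.1] true AND true AND true = true
[2.1.2.1] true AND true = true
[2.1.2.2.1.1] true AND false = false
[2.1.2.2.1] NOT false = true
[2.1.2.2] NOT true = false
[2.1.2] true → false = false
[2.1] true AND false = false
[2] NOT false = true
[root] false OR true = true
Overall: true → issued

Issued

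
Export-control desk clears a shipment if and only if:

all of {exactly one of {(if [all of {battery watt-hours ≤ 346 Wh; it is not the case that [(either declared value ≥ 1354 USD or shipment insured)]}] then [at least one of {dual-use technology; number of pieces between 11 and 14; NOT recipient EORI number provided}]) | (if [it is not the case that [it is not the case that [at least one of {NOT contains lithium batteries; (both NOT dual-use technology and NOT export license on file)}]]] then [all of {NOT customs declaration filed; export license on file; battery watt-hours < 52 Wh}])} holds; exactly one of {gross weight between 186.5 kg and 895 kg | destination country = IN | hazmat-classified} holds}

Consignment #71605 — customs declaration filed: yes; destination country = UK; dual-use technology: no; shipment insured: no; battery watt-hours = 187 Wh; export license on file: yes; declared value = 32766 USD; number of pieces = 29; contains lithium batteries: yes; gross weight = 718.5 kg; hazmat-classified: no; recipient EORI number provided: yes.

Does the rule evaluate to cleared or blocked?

Blocked

Atomic conditions:
  battery watt-hours ≤ 346 Wh: 187 ≤ 346 is true
  declared value ≥ 1354 USD: 32766 ≥ 1354 is true
  shipment insured: no → false
  dual-use technology: no → false
  number of pieces between 11 and 14: 29 in [11, 14] is false
  NOT recipient EORI number provided: yes → false
  NOT contains lithium batteries: yes → false
  NOT dual-use technology: no → true
  NOT export license on file: yes → false
  NOT customs declaration filed: yes → false
  export license on file: yes → true
  battery watt-hours < 52 Wh: 187 < 52 is false
  gross weight between 186.5 kg and 895 kg: 718.5 in [186.5, 895] is true
  destination country = IN: UK == IN is false
  hazmat-classified: no → false
Combine:
[1.1.1.2.1] true OR false = true
[1.1.1.2] NOT true = false
[1.1.1] true AND false = false
[1.1.2] false OR false OR false = false
[1.1] false → false (antecedent false ⇒ implication holds) = true
[1.2.1.1.1.2] true AND false = false
[1.2.1.1.1] false OR false = false
[1.2.1.1] NOT false = true
[1.2.1] NOT true = false
[1.2.2] false AND true AND false = false
[1.2] false → false (antecedent false ⇒ implication holds) = true
[1] exactly-one(true, true) = false
[2] exactly-one(true, false, false) = true
[root] false AND true = false
Overall: false → blocked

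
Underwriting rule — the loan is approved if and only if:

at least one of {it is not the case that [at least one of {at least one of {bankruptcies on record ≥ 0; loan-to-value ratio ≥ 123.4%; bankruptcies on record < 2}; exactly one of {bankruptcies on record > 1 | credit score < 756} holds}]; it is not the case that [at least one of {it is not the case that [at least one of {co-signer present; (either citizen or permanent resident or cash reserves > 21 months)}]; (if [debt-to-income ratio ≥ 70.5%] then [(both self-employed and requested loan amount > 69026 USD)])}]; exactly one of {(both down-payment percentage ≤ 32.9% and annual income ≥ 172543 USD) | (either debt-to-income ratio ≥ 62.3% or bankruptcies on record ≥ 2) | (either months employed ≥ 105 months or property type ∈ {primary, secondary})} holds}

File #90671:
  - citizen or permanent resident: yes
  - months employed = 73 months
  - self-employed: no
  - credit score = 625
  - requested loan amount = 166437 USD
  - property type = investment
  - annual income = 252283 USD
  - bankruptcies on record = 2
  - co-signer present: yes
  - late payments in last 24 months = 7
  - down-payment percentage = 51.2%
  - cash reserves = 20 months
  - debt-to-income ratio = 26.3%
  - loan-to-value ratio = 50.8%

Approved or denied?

Approved

Atomic conditions:
  bankruptcies on record ≥ 0: 2 ≥ 0 is true
  loan-to-value ratio ≥ 123.4%: 50.8 ≥ 123.4 is false
  bankruptcies on record < 2: 2 < 2 is false
  bankruptcies on record > 1: 2 > 1 is true
  credit score < 756: 625 < 756 is true
  co-signer present: yes → true
  citizen or permanent resident: yes → true
  cash reserves > 21 months: 20 > 21 is false
  debt-to-income ratio ≥ 70.5%: 26.3 ≥ 70.5 is false
  self-employed: no → false
  requested loan amount > 69026 USD: 166437 > 69026 is true
  down-payment percentage ≤ 32.9%: 51.2 ≤ 32.9 is false
  annual income ≥ 172543 USD: 252283 ≥ 172543 is true
  debt-to-income ratio ≥ 62.3%: 26.3 ≥ 62.3 is false
  bankruptcies on record ≥ 2: 2 ≥ 2 is true
  months employed ≥ 105 months: 73 ≥ 105 is false
  property type ∈ {primary, secondary}: investment is not in the set → false
Combine:
[1.1.1] true OR false OR false = true
[1.1.2] exactly-one(true, true) = false
[1.1] true OR false = true
[1] NOT true = false
[2.1.1.1.2] true OR false = true
[2.1.1.1] true OR true = true
[2.1.1] NOT true = false
[2.1.2.2] false AND true = false
[2.1.2] false → false (antecedent false ⇒ implication holds) = true
[2.1] false OR true = true
[2] NOT true = false
[3.1] false AND true = false
[3.2] false OR true = true
[3.3] false OR false = false
[3] exactly-one(false, true, false) = true
[root] false OR false OR true = true
Overall: true → approved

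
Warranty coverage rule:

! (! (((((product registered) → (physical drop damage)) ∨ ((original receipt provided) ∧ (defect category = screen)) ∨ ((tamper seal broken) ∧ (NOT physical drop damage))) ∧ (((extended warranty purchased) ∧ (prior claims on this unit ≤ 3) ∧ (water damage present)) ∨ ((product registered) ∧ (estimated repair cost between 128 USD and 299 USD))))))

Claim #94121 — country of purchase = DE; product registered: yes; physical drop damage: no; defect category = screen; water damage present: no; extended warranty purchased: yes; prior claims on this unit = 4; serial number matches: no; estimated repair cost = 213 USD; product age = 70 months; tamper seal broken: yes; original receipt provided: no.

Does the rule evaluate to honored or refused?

Honored

Atomic conditions:
  product registered: yes → true
  physical drop damage: no → false
  original receipt provided: no → false
  defect category = screen: screen == screen is true
  tamper seal broken: yes → true
  NOT physical drop damage: no → true
  extended warranty purchased: yes → true
  prior claims on this unit ≤ 3: 4 ≤ 3 is false
  water damage present: no → false
  estimated repair cost between 128 USD and 299 USD: 213 in [128, 299] is true
Combine:
[1.1.1.1] true → false = false
[1.1.1.2] false AND true = false
[1.1.1.3] true AND true = true
[1.1.1] false OR false OR true = true
[1.1.2.1] true AND false AND false = false
[1.1.2.2] true AND true = true
[1.1.2] false OR true = true
[1.1] true AND true = true
[1] NOT true = false
[root] NOT false = true
Overall: true → honored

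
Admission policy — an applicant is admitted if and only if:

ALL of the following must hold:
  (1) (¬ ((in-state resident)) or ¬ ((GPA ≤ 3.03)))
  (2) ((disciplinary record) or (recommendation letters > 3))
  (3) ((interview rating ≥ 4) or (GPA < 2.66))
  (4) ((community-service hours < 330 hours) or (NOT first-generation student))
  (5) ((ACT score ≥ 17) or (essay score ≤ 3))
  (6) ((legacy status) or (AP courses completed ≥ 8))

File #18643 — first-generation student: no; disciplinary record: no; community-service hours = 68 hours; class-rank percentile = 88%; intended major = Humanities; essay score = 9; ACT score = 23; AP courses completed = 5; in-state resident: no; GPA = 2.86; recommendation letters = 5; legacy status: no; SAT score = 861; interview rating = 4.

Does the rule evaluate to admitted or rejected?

Rejected

Atomic conditions:
  in-state resident: no → false
  GPA ≤ 3.03: 2.86 ≤ 3.03 is true
  disciplinary record: no → false
  recommendation letters > 3: 5 > 3 is true
  interview rating ≥ 4: 4 ≥ 4 is true
  GPA < 2.66: 2.86 < 2.66 is false
  community-service hours < 330 hours: 68 < 330 is true
  NOT first-generation student: no → true
  ACT score ≥ 17: 23 ≥ 17 is true
  essay score ≤ 3: 9 ≤ 3 is false
  legacy status: no → false
  AP courses completed ≥ 8: 5 ≥ 8 is false
Combine:
[1.1] NOT false = true
[1.2] NOT true = false
[1] true OR false = true
[2] false OR true = true
[3] true OR false = true
[4] true OR true = true
[5] true OR false = true
[6] false OR false = false
[root] true AND true AND true AND true AND true AND false = false
Overall: false → rejected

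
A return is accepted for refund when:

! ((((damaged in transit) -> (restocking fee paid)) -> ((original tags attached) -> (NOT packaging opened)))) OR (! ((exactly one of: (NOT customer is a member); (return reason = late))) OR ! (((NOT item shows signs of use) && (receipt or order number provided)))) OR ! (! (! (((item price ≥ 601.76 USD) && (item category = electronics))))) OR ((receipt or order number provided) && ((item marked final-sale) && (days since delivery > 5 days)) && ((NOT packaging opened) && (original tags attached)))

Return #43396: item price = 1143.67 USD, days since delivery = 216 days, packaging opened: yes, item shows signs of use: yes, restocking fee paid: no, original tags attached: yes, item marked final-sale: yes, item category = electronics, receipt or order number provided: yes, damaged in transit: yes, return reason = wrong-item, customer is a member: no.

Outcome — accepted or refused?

Accepted

Atomic conditions:
  damaged in transit: yes → true
  restocking fee paid: no → false
  original tags attached: yes → true
  NOT packaging opened: yes → false
  NOT customer is a member: no → true
  return reason = late: wrong-item == late is false
  NOT item shows signs of use: yes → false
  receipt or order number provided: yes → true
  item price ≥ 601.76 USD: 1143.67 ≥ 601.76 is true
  item category = electronics: electronics == electronics is true
  item marked final-sale: yes → true
  days since delivery > 5 days: 216 > 5 is true
Combine:
[1.1.1] true → false = false
[1.1.2] true → false = false
[1.1] false → false (antecedent false ⇒ implication holds) = true
[1] NOT true = false
[2.1.1] exactly-one(true, false) = true
[2.1] NOT true = false
[2.2.1] false AND true = false
[2.2] NOT false = true
[2] false OR true = true
[3.1.1.1] true AND true = true
[3.1.1] NOT true = false
[3.1] NOT false = true
[3] NOT true = false
[4.2] true AND true = true
[4.3] false AND true = false
[4] true AND true AND false = false
[root] false OR true OR false OR false = true
Overall: true → accepted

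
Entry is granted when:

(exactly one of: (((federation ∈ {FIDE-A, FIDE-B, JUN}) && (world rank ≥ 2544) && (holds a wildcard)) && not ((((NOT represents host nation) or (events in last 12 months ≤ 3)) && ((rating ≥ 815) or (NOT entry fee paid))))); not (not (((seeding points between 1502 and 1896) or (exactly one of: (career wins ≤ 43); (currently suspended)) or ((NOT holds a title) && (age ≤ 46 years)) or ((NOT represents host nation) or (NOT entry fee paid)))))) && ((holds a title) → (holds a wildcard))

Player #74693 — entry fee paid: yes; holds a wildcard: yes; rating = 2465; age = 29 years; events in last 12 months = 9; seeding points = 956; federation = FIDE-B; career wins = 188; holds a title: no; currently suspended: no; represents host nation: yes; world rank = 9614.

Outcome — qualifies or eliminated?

Eliminated

Atomic conditions:
  federation ∈ {FIDE-A, FIDE-B, JUN}: FIDE-B is in the set → true
  world rank ≥ 2544: 9614 ≥ 2544 is true
  holds a wildcard: yes → true
  NOT represents host nation: yes → false
  events in last 12 months ≤ 3: 9 ≤ 3 is false
  rating ≥ 815: 2465 ≥ 815 is true
  NOT entry fee paid: yes → false
  seeding points between 1502 and 1896: 956 in [1502, 1896] is false
  career wins ≤ 43: 188 ≤ 43 is false
  currently suspended: no → false
  NOT holds a title: no → true
  age ≤ 46 years: 29 ≤ 46 is true
  holds a title: no → false
Combine:
[1.1.1] true AND true AND true = true
[1.1.2.1.1] false OR false = false
[1.1.2.1.2] true OR false = true
[1.1.2.1] false AND true = false
[1.1.2] NOT false = true
[1.1] true AND true = true
[1.2.1.1.2] exactly-one(false, false) = false
[1.2.1.1.3] true AND true = true
[1.2.1.1.4] false OR false = false
[1.2.1.1] false OR false OR true OR false = true
[1.2.1] NOT true = false
[1.2] NOT false = true
[1] exactly-one(true, true) = false
[2] false → true (antecedent false ⇒ implication holds) = true
[root] false AND true = false
Overall: false → eliminated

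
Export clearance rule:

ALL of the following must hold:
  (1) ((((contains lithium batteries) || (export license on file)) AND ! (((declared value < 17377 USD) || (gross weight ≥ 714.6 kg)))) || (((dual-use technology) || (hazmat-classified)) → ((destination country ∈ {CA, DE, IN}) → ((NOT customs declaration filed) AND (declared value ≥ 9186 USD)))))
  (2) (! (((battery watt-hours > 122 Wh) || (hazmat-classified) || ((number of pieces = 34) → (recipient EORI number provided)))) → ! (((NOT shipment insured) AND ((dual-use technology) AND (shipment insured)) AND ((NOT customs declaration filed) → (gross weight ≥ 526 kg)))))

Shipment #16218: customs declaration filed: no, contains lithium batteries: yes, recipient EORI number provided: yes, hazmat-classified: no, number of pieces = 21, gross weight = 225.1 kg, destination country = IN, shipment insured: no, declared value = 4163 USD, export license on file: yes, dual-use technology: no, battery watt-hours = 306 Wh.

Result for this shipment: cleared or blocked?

Cleared

Atomic conditions:
  contains lithium batteries: yes → true
  export license on file: yes → true
  declared value < 17377 USD: 4163 < 17377 is true
  gross weight ≥ 714.6 kg: 225.1 ≥ 714.6 is false
  dual-use technology: no → false
  hazmat-classified: no → false
  destination country ∈ {CA, DE, IN}: IN is in the set → true
  NOT customs declaration filed: no → true
  declared value ≥ 9186 USD: 4163 ≥ 9186 is false
  battery watt-hours > 122 Wh: 306 > 122 is true
  number of pieces = 34: 21 == 34 is false
  recipient EORI number provided: yes → true
  NOT shipment insured: no → true
  shipment insured: no → false
  gross weight ≥ 526 kg: 225.1 ≥ 526 is false
Combine:
[1.1.1] true OR true = true
[1.1.2.1] true OR false = true
[1.1.2] NOT true = false
[1.1] true AND false = false
[1.2.1] false OR false = false
[1.2.2.2] true AND false = false
[1.2.2] true → false = false
[1.2] false → false (antecedent false ⇒ implication holds) = true
[1] false OR true = true
[2.1.1.3] false → true (antecedent false ⇒ implication holds) = true
[2.1.1] true OR false OR true = true
[2.1] NOT true = false
[2.2.1.2] false AND false = false
[2.2.1.3] true → false = false
[2.2.1] true AND false AND false = false
[2.2] NOT false = true
[2] false → true (antecedent false ⇒ implication holds) = true
[root] true AND true = true
Overall: true → cleared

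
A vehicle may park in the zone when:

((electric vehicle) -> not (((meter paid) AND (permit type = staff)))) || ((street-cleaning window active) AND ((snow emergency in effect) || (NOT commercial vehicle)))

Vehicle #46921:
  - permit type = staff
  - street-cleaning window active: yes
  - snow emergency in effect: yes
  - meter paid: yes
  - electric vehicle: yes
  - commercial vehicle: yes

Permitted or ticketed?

Permitted

Atomic conditions:
  electric vehicle: yes → true
  meter paid: yes → true
  permit type = staff: staff == staff is true
  street-cleaning window active: yes → true
  snow emergency in effect: yes → true
  NOT commercial vehicle: yes → false
Combine:
[1.2.1] true AND true = true
[1.2] NOT true = false
[1] true → false = false
[2.2] true OR false = true
[2] true AND true = true
[root] false OR true = true
Overall: true → permitted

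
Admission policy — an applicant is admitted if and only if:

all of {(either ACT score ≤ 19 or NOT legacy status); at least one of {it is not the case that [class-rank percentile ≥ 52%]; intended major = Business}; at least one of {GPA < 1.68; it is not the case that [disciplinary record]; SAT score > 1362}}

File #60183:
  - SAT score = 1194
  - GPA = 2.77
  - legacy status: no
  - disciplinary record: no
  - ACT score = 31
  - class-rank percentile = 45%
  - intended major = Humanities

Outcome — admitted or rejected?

Admitted

Atomic conditions:
  ACT score ≤ 19: 31 ≤ 19 is false
  NOT legacy status: no → true
  class-rank percentile ≥ 52%: 45 ≥ 52 is false
  intended major = Business: Humanities == Business is false
  GPA < 1.68: 2.77 < 1.68 is false
  disciplinary record: no → false
  SAT score > 1362: 1194 > 1362 is false
Combine:
[1] false OR true = true
[2.1] NOT false = true
[2] true OR false = true
[3.2] NOT false = true
[3] false OR true OR false = true
[root] true AND true AND true = true
Overall: true → admitted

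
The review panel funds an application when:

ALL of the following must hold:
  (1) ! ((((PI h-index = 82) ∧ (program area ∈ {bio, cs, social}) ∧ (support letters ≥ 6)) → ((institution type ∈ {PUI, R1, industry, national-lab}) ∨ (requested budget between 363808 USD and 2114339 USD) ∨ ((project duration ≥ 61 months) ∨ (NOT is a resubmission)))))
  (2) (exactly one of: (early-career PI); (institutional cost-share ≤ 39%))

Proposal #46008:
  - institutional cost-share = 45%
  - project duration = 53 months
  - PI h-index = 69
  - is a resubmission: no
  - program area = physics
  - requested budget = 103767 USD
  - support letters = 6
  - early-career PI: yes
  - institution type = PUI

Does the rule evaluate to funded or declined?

Declined

Atomic conditions:
  PI h-index = 82: 69 == 82 is false
  program area ∈ {bio, cs, social}: physics is not in the set → false
  support letters ≥ 6: 6 ≥ 6 is true
  institution type ∈ {PUI, R1, industry, national-lab}: PUI is in the set → true
  requested budget between 363808 USD and 2114339 USD: 103767 in [363808, 2114339] is false
  project duration ≥ 61 months: 53 ≥ 61 is false
  NOT is a resubmission: no → true
  early-career PI: yes → true
  institutional cost-share ≤ 39%: 45 ≤ 39 is false
Combine:
[1.1.1] false AND false AND true = false
[1.1.2.3] false OR true = true
[1.1.2] true OR false OR true = true
[1.1] false → true (antecedent false ⇒ implication holds) = true
[1] NOT true = false
[2] exactly-one(true, false) = true
[root] false AND true = false
Overall: false → declined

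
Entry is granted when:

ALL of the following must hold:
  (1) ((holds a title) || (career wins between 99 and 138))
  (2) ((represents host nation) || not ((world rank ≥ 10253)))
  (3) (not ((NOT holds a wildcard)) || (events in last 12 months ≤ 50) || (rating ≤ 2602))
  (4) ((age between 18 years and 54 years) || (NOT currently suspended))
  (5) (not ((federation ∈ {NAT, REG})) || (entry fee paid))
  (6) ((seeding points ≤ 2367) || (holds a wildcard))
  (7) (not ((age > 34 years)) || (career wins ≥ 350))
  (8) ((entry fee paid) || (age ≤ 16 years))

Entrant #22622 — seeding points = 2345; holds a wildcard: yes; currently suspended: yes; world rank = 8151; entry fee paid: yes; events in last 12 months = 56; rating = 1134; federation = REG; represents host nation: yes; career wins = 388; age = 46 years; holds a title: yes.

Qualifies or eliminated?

Atomic conditions:
  holds a title: yes → true
  career wins between 99 and 138: 388 in [99, 138] is false
  represents host nation: yes → true
  world rank ≥ 10253: 8151 ≥ 10253 is false
  NOT holds a wildcard: yes → false
  events in last 12 months ≤ 50: 56 ≤ 50 is false
  rating ≤ 2602: 1134 ≤ 2602 is true
  age between 18 years and 54 years: 46 in [18, 54] is true
  NOT currently suspended: yes → false
  federation ∈ {NAT, REG}: REG is in the set → true
  entry fee paid: yes → true
  seeding points ≤ 2367: 2345 ≤ 2367 is true
  holds a wildcard: yes → true
  age > 34 years: 46 > 34 is true
  career wins ≥ 350: 388 ≥ 350 is true
  age ≤ 16 years: 46 ≤ 16 is false
Combine:
[1] true OR false = true
[2.2] NOT false = true
[2] true OR true = true
[3.1] NOT false = true
[3] true OR false OR true = true
[4] true OR false = true
[5.1] NOT true = false
[5] false OR true = true
[6] true OR true = true
[7.1] NOT true = false
[7] false OR true = true
[8] true OR false = true
[root] true AND true AND true AND true AND true AND true AND true AND true = true
Overall: true → qualifies

Qualifies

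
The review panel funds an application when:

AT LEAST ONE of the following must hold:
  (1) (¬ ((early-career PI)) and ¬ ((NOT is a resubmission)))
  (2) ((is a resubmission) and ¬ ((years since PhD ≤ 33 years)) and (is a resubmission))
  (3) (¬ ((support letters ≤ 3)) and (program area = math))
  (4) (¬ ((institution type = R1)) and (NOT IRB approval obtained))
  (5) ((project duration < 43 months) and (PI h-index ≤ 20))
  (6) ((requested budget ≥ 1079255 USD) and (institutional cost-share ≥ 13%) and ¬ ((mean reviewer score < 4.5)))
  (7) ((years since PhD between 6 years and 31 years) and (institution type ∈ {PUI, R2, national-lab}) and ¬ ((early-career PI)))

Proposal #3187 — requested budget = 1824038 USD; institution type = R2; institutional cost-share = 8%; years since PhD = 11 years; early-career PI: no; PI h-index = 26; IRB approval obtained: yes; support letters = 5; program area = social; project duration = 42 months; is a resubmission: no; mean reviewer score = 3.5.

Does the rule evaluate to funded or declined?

Atomic conditions:
  early-career PI: no → false
  NOT is a resubmission: no → true
  is a resubmission: no → false
  years since PhD ≤ 33 years: 11 ≤ 33 is true
  support letters ≤ 3: 5 ≤ 3 is false
  program area = math: social == math is false
  institution type = R1: R2 == R1 is false
  NOT IRB approval obtained: yes → false
  project duration < 43 months: 42 < 43 is true
  PI h-index ≤ 20: 26 ≤ 20 is false
  requested budget ≥ 1079255 USD: 1824038 ≥ 1079255 is true
  institutional cost-share ≥ 13%: 8 ≥ 13 is false
  mean reviewer score < 4.5: 3.5 < 4.5 is true
  years since PhD between 6 years and 31 years: 11 in [6, 31] is true
  institution type ∈ {PUI, R2, national-lab}: R2 is in the set → true
Combine:
[1.1] NOT false = true
[1.2] NOT true = false
[1] true AND false = false
[2.2] NOT true = false
[2] false AND false AND false = false
[3.1] NOT false = true
[3] true AND false = false
[4.1] NOT false = true
[4] true AND false = false
[5] true AND false = false
[6.3] NOT true = false
[6] true AND false AND false = false
[7.3] NOT false = true
[7] true AND true AND true = true
[root] false OR false OR false OR false OR false OR false OR true = true
Overall: true → funded

Funded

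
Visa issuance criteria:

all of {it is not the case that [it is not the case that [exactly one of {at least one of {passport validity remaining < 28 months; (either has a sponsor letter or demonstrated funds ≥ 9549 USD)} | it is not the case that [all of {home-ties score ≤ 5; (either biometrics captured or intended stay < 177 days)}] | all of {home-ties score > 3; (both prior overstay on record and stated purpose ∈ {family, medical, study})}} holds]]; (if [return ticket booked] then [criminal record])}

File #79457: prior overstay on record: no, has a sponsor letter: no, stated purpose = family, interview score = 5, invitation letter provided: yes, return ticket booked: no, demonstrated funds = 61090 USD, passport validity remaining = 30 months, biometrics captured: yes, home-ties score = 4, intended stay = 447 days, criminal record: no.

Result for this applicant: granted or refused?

Granted

Atomic conditions:
  passport validity remaining < 28 months: 30 < 28 is false
  has a sponsor letter: no → false
  demonstrated funds ≥ 9549 USD: 61090 ≥ 9549 is true
  home-ties score ≤ 5: 4 ≤ 5 is true
  biometrics captured: yes → true
  intended stay < 177 days: 447 < 177 is false
  home-ties score > 3: 4 > 3 is true
  prior overstay on record: no → false
  stated purpose ∈ {family, medical, study}: family is in the set → true
  return ticket booked: no → false
  criminal record: no → false
Combine:
[1.1.1.1.2] false OR true = true
[1.1.1.1] false OR true = true
[1.1.1.2.1.2] true OR false = true
[1.1.1.2.1] true AND true = true
[1.1.1.2] NOT true = false
[1.1.1.3.2] false AND true = false
[1.1.1.3] true AND false = false
[1.1.1] exactly-one(true, false, false) = true
[1.1] NOT true = false
[1] NOT false = true
[2] false → false (antecedent false ⇒ implication holds) = true
[root] true AND true = true
Overall: true → granted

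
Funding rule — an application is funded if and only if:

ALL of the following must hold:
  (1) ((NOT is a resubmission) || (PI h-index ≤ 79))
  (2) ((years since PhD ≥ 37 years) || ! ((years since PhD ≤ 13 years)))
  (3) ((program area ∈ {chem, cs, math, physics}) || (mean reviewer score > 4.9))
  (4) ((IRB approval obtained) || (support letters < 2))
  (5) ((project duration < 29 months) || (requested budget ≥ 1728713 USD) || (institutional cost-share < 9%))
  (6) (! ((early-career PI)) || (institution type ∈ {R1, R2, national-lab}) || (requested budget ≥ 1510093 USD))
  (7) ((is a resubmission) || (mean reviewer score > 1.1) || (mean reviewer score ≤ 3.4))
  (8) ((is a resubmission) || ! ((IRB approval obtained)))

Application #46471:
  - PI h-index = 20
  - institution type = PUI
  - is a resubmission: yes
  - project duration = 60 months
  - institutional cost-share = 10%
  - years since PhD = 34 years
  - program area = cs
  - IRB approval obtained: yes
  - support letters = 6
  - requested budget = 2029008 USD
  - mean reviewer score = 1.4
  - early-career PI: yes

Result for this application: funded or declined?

Funded

Atomic conditions:
  NOT is a resubmission: yes → false
  PI h-index ≤ 79: 20 ≤ 79 is true
  years since PhD ≥ 37 years: 34 ≥ 37 is false
  years since PhD ≤ 13 years: 34 ≤ 13 is false
  program area ∈ {chem, cs, math, physics}: cs is in the set → true
  mean reviewer score > 4.9: 1.4 > 4.9 is false
  IRB approval obtained: yes → true
  support letters < 2: 6 < 2 is false
  project duration < 29 months: 60 < 29 is false
  requested budget ≥ 1728713 USD: 2029008 ≥ 1728713 is true
  institutional cost-share < 9%: 10 < 9 is false
  early-career PI: yes → true
  institution type ∈ {R1, R2, national-lab}: PUI is not in the set → false
  requested budget ≥ 1510093 USD: 2029008 ≥ 1510093 is true
  is a resubmission: yes → true
  mean reviewer score > 1.1: 1.4 > 1.1 is true
  mean reviewer score ≤ 3.4: 1.4 ≤ 3.4 is true
Combine:
[1] false OR true = true
[2.2] NOT false = true
[2] false OR true = true
[3] true OR false = true
[4] true OR false = true
[5] false OR true OR false = true
[6.1] NOT true = false
[6] false OR false OR true = true
[7] true OR true OR true = true
[8.2] NOT true = false
[8] true OR false = true
[root] true AND true AND true AND true AND true AND true AND true AND true = true
Overall: true → funded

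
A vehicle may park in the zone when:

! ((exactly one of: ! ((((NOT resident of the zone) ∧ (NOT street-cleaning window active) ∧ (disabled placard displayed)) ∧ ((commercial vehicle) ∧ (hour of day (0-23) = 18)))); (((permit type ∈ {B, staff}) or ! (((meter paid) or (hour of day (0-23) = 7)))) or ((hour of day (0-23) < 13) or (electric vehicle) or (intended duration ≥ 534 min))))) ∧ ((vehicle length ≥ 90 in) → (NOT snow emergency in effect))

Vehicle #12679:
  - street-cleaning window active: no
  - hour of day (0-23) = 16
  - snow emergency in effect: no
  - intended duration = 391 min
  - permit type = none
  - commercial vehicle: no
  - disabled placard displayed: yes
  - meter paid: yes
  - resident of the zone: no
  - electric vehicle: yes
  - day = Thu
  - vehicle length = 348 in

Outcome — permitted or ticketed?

Permitted

Atomic conditions:
  NOT resident of the zone: no → true
  NOT street-cleaning window active: no → true
  disabled placard displayed: yes → true
  commercial vehicle: no → false
  hour of day (0-23) = 18: 16 == 18 is false
  permit type ∈ {B, staff}: none is not in the set → false
  meter paid: yes → true
  hour of day (0-23) = 7: 16 == 7 is false
  hour of day (0-23) < 13: 16 < 13 is false
  electric vehicle: yes → true
  intended duration ≥ 534 min: 391 ≥ 534 is false
  vehicle length ≥ 90 in: 348 ≥ 90 is true
  NOT snow emergency in effect: no → true
Combine:
[1.1.1.1.1] true AND true AND true = true
[1.1.1.1.2] false AND false = false
[1.1.1.1] true AND false = false
[1.1.1] NOT false = true
[1.1.2.1.2.1] true OR false = true
[1.1.2.1.2] NOT true = false
[1.1.2.1] false OR false = false
[1.1.2.2] false OR true OR false = true
[1.1.2] false OR true = true
[1.1] exactly-one(true, true) = false
[1] NOT false = true
[2] true → true = true
[root] true AND true = true
Overall: true → permitted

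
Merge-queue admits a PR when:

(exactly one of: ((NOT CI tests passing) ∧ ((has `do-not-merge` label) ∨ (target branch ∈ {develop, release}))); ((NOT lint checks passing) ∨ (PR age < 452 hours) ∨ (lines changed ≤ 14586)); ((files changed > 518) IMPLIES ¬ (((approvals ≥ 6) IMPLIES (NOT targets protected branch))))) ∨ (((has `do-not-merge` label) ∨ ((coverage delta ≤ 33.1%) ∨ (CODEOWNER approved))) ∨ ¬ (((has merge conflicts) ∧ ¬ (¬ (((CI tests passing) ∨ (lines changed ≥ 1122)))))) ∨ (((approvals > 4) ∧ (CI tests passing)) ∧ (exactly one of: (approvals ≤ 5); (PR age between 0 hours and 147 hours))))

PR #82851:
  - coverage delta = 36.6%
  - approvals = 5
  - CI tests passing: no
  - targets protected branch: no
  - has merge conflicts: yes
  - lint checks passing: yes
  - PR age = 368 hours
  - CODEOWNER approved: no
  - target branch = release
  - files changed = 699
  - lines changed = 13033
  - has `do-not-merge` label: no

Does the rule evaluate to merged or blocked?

Atomic conditions:
  NOT CI tests passing: no → true
  has `do-not-merge` label: no → false
  target branch ∈ {develop, release}: release is in the set → true
  NOT lint checks passing: yes → false
  PR age < 452 hours: 368 < 452 is true
  lines changed ≤ 14586: 13033 ≤ 14586 is true
  files changed > 518: 699 > 518 is true
  approvals ≥ 6: 5 ≥ 6 is false
  NOT targets protected branch: no → true
  coverage delta ≤ 33.1%: 36.6 ≤ 33.1 is false
  CODEOWNER approved: no → false
  has merge conflicts: yes → true
  CI tests passing: no → false
  lines changed ≥ 1122: 13033 ≥ 1122 is true
  approvals > 4: 5 > 4 is true
  approvals ≤ 5: 5 ≤ 5 is true
  PR age between 0 hours and 147 hours: 368 in [0, 147] is false
Combine:
[1.1.2] false OR true = true
[1.1] true AND true = true
[1.2] false OR true OR true = true
[1.3.2.1] false → true (antecedent false ⇒ implication holds) = true
[1.3.2] NOT true = false
[1.3] true → false = false
[1] exactly-one(true, true, false) = false
[2.1.2] false OR false = false
[2.1] false OR false = false
[2.2.1.2.1.1] false OR true = true
[2.2.1.2.1] NOT true = false
[2.2.1.2] NOT false = true
[2.2.1] true AND true = true
[2.2] NOT true = false
[2.3.1] true AND false = false
[2.3.2] exactly-one(true, false) = true
[2.3] false AND true = false
[2] false OR false OR false = false
[root] false OR false = false
Overall: false → blocked

Blocked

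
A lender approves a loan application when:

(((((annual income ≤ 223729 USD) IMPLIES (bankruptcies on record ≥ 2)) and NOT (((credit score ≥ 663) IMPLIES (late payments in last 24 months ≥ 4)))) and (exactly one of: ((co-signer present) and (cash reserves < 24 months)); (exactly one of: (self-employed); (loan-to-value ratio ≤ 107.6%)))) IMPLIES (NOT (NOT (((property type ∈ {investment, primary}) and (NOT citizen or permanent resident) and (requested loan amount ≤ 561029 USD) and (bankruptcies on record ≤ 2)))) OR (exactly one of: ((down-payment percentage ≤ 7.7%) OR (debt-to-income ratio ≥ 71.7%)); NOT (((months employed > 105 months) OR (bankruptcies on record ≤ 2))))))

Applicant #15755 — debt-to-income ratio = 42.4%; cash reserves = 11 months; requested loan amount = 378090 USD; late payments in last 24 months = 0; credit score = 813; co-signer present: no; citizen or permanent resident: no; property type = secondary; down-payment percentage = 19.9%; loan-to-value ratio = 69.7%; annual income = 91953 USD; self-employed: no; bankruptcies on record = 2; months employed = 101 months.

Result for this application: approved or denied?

Denied

Atomic conditions:
  annual income ≤ 223729 USD: 91953 ≤ 223729 is true
  bankruptcies on record ≥ 2: 2 ≥ 2 is true
  credit score ≥ 663: 813 ≥ 663 is true
  late payments in last 24 months ≥ 4: 0 ≥ 4 is false
  co-signer present: no → false
  cash reserves < 24 months: 11 < 24 is true
  self-employed: no → false
  loan-to-value ratio ≤ 107.6%: 69.7 ≤ 107.6 is true
  property type ∈ {investment, primary}: secondary is not in the set → false
  NOT citizen or permanent resident: no → true
  requested loan amount ≤ 561029 USD: 378090 ≤ 561029 is true
  bankruptcies on record ≤ 2: 2 ≤ 2 is true
  down-payment percentage ≤ 7.7%: 19.9 ≤ 7.7 is false
  debt-to-income ratio ≥ 71.7%: 42.4 ≥ 71.7 is false
  months employed > 105 months: 101 > 105 is false
Combine:
[1.1.1] true → true = true
[1.1.2.1] true → false = false
[1.1.2] NOT false = true
[1.1] true AND true = true
[1.2.1] false AND true = false
[1.2.2] exactly-one(false, true) = true
[1.2] exactly-one(false, true) = true
[1] true AND true = true
[2.1.1.1] false AND true AND true AND true = false
[2.1.1] NOT false = true
[2.1] NOT true = false
[2.2.1] false OR false = false
[2.2.2.1] false OR true = true
[2.2.2] NOT true = false
[2.2] exactly-one(false, false) = false
[2] false OR false = false
[root] true → false = false
Overall: false → denied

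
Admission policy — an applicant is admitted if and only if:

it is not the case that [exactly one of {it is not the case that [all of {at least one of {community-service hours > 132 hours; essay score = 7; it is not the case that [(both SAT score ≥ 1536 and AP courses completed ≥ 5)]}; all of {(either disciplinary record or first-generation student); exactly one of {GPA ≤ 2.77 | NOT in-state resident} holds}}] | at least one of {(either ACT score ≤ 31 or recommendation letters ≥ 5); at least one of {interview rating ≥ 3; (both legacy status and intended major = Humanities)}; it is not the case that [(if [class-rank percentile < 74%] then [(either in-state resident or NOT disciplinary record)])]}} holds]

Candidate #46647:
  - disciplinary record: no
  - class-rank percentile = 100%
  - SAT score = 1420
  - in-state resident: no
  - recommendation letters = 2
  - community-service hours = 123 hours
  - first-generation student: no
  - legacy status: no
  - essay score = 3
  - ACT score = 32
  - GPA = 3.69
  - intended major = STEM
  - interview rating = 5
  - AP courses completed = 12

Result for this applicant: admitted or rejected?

Atomic conditions:
  community-service hours > 132 hours: 123 > 132 is false
  essay score = 7: 3 == 7 is false
  SAT score ≥ 1536: 1420 ≥ 1536 is false
  AP courses completed ≥ 5: 12 ≥ 5 is true
  disciplinary record: no → false
  first-generation student: no → false
  GPA ≤ 2.77: 3.69 ≤ 2.77 is false
  NOT in-state resident: no → true
  ACT score ≤ 31: 32 ≤ 31 is false
  recommendation letters ≥ 5: 2 ≥ 5 is false
  interview rating ≥ 3: 5 ≥ 3 is true
  legacy status: no → false
  intended major = Humanities: STEM == Humanities is false
  class-rank percentile < 74%: 100 < 74 is false
  in-state resident: no → false
  NOT disciplinary record: no → true
Combine:
[1.1.1.1.3.1] false AND true = false
[1.1.1.1.3] NOT false = true
[1.1.1.1] false OR false OR true = true
[1.1.1.2.1] false OR false = false
[1.1.1.2.2] exactly-one(false, true) = true
[1.1.1.2] false AND true = false
[1.1.1] true AND false = false
[1.1] NOT false = true
[1.2.1] false OR false = false
[1.2.2.2] false AND false = false
[1.2.2] true OR false = true
[1.2.3.1.2] false OR true = true
[1.2.3.1] false → true (antecedent false ⇒ implication holds) = true
[1.2.3] NOT true = false
[1.2] false OR true OR false = true
[1] exactly-one(true, true) = false
[root] NOT false = true
Overall: true → admitted

Admitted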